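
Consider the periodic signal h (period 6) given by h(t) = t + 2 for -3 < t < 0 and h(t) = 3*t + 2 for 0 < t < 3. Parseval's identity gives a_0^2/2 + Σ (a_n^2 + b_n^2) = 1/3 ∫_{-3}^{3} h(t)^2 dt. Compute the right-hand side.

1/3 ∫_{-3}^{3} h(t)^2 dt = 1/3 · (150) = 50.

50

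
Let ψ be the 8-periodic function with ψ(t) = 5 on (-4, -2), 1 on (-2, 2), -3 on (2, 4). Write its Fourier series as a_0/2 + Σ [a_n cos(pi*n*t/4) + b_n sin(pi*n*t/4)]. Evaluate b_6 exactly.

b_6 = 1/4 ∫_{-4}^{4} ψ(t) sin(3*pi*t/2) dt.
Split the integral at the breakpoints.
Directly, an antiderivative of (5) sin(3*pi*t/2) is -10*cos(3*pi*t/2)/(3*pi); evaluating from -4 to -2: ∫_{-4}^{-2} (5) sin(3*pi*t/2) dt = (10/(3*pi)) - (-10/(3*pi)) = 20/(3*pi).
Directly, an antiderivative of (1) sin(3*pi*t/2) is -2*cos(3*pi*t/2)/(3*pi); evaluating from -2 to 2: ∫_{-2}^{2} (1) sin(3*pi*t/2) dt = (2/(3*pi)) - (2/(3*pi)) = 0.
Directly, an antiderivative of (-3) sin(3*pi*t/2) is 2*cos(3*pi*t/2)/pi; evaluating from 2 to 4: ∫_{2}^{4} (-3) sin(3*pi*t/2) dt = (2/pi) - (-2/pi) = 4/pi.
Summing the pieces and multiplying by (1/4) gives b_6 = 8/(3*pi).

8/(3*pi)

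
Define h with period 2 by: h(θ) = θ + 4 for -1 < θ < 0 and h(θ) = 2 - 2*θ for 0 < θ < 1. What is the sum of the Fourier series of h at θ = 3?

3/2

θ = 3 differs from θ = -1 by 2 full period(s), and the series is 2-periodic.
At θ = -1 the one-sided limits are h(-1^-) = 0 and h(-1^+) = 3.
By Dirichlet's theorem the series converges to their average, [(0) + (3)]/2 = 3/2.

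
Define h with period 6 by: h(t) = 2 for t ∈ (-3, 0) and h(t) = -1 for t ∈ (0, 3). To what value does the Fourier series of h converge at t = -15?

1/2

t = -15 differs from t = -3 by -2 full period(s), and the series is 6-periodic.
At t = -3 the one-sided limits are h(-3^-) = -1 and h(-3^+) = 2.
By Dirichlet's theorem the series converges to their average, [(-1) + (2)]/2 = 1/2.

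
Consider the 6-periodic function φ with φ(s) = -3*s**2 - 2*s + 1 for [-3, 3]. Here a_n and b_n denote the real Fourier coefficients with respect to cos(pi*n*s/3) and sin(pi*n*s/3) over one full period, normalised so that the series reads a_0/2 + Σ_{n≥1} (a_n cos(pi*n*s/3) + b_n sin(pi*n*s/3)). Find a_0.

-16

a_0 = 1/3 ∫_{-3}^{3} φ(s) ds = 1/3 · (-48) = -16.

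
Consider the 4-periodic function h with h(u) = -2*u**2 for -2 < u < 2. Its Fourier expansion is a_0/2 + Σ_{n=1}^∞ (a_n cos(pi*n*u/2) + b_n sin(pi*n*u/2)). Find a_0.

-16/3

a_0 = 1/2 ∫_{-2}^{2} h(u) du = 1/2 · (-32/3) = -16/3.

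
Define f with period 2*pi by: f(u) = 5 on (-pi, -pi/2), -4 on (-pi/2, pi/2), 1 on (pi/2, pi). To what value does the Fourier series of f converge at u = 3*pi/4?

1

f is continuous at u = 3*pi/4 with value 1, so the series converges to 1 there.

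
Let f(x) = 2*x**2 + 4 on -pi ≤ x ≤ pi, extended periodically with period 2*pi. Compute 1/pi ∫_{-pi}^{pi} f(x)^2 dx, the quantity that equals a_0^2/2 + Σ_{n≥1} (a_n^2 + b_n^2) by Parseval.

32 + 32*pi**2/3 + 8*pi**4/5

1/pi ∫_{-pi}^{pi} f(x)^2 dx = 1/pi · (8*pi*(60 + 20*pi**2 + 3*pi**4)/15) = 32 + 32*pi**2/3 + 8*pi**4/5.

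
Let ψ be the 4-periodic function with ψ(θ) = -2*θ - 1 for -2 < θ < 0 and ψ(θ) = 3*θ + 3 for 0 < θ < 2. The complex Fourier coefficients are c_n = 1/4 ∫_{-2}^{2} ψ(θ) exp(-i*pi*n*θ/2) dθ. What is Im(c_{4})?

1/(4*pi)

Since ψ is real-valued, Im(c_{4}) = -1/4 ∫_{-2}^{2} ψ(θ) sin(2*pi*θ) dθ = -b_{4}/2.
Split the integral at the breakpoints.
Integrating by parts (boundary term plus one more integral), an antiderivative of (-2*θ - 1) sin(2*pi*θ) is θ*cos(2*pi*θ)/pi - sin(2*pi*θ)/(2*pi**2) + cos(2*pi*θ)/(2*pi); evaluating from -2 to 0: ∫_{-2}^{0} (-2*θ - 1) sin(2*pi*θ) dθ = (1/(2*pi)) - (-3/(2*pi)) = 2/pi.
Integrating by parts (boundary term plus one more integral), an antiderivative of (3*θ + 3) sin(2*pi*θ) is -3*θ*cos(2*pi*θ)/(2*pi) + 3*sin(2*pi*θ)/(4*pi**2) - 3*cos(2*pi*θ)/(2*pi); evaluating from 0 to 2: ∫_{0}^{2} (3*θ + 3) sin(2*pi*θ) dθ = (-9/(2*pi)) - (-3/(2*pi)) = -3/pi.
So ∫_{-2}^{2} ψ(θ) sin(2*pi*θ) dθ = -1/pi.
Hence Im(c_{4}) = (-1/4)·(-1/pi) = 1/(4*pi).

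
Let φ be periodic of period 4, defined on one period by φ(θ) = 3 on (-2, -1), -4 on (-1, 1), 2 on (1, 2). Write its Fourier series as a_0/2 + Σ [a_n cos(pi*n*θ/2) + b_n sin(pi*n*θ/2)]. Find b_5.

-1/(5*pi)

b_5 = 1/2 ∫_{-2}^{2} φ(θ) sin(5*pi*θ/2) dθ.
Split the integral at the breakpoints.
Directly, an antiderivative of (3) sin(5*pi*θ/2) is -6*cos(5*pi*θ/2)/(5*pi); evaluating from -2 to -1: ∫_{-2}^{-1} (3) sin(5*pi*θ/2) dθ = (0) - (6/(5*pi)) = -6/(5*pi).
Directly, an antiderivative of (-4) sin(5*pi*θ/2) is 8*cos(5*pi*θ/2)/(5*pi); evaluating from -1 to 1: ∫_{-1}^{1} (-4) sin(5*pi*θ/2) dθ = (0) - (0) = 0.
Directly, an antiderivative of (2) sin(5*pi*θ/2) is -4*cos(5*pi*θ/2)/(5*pi); evaluating from 1 to 2: ∫_{1}^{2} (2) sin(5*pi*θ/2) dθ = (4/(5*pi)) - (0) = 4/(5*pi).
Summing the pieces and multiplying by (1/2) gives b_5 = -1/(5*pi).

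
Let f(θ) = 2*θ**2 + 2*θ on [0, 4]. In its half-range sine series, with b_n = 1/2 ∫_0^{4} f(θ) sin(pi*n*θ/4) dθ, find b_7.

b_7 = 1/2 ∫_0^{4} (2*θ**2 + 2*θ) sin(7*pi*θ/4) dθ.
Integrating by parts twice (tabular method), an antiderivative of (2*θ**2 + 2*θ) sin(7*pi*θ/4) is -8*θ**2*cos(7*pi*θ/4)/(7*pi) + 64*θ*sin(7*pi*θ/4)/(49*pi**2) - 8*θ*cos(7*pi*θ/4)/(7*pi) + 32*sin(7*pi*θ/4)/(49*pi**2) + 256*cos(7*pi*θ/4)/(343*pi**3); evaluating from 0 to 4: ∫_{0}^{4} (2*θ**2 + 2*θ) sin(7*pi*θ/4) dθ = (32*(-8 + 245*pi**2)/(343*pi**3)) - (256/(343*pi**3)) = 32*(-16 + 245*pi**2)/(343*pi**3).
Hence b_7 = (1/2)·(32*(-16 + 245*pi**2)/(343*pi**3)) = 16*(-16 + 245*pi**2)/(343*pi**3).

16*(-16 + 245*pi**2)/(343*pi**3)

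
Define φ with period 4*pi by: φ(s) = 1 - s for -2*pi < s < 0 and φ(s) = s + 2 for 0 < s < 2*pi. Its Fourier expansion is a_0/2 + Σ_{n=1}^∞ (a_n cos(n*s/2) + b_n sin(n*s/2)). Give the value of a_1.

-8/pi

a_1 = (1/(2*pi)) ∫_{-2*pi}^{2*pi} φ(s) cos(s/2) ds.
Split the integral at the breakpoints.
Integrating by parts (boundary term plus one more integral), an antiderivative of (1 - s) cos(s/2) is -2*s*sin(s/2) + 2*sin(s/2) - 4*cos(s/2); evaluating from -2*pi to 0: ∫_{-2*pi}^{0} (1 - s) cos(s/2) ds = (-4) - (4) = -8.
Integrating by parts (boundary term plus one more integral), an antiderivative of (s + 2) cos(s/2) is 2*s*sin(s/2) + 4*sin(s/2) + 4*cos(s/2); evaluating from 0 to 2*pi: ∫_{0}^{2*pi} (s + 2) cos(s/2) ds = (-4) - (4) = -8.
Summing the pieces and multiplying by (1/(2*pi)) gives a_1 = -8/pi.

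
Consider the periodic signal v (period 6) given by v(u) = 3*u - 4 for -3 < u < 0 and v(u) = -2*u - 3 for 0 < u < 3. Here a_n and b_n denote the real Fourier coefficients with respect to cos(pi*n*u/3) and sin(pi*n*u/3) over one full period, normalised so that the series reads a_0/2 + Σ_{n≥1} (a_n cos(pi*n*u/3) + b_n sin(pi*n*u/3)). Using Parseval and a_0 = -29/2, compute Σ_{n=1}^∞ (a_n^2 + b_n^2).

Parseval: a_0^2/2 + Σ_{n≥1} (a_n^2+b_n^2) = 1/3 ∫_{-3}^{3} v(u)^2 du = 118.
Subtract a_0^2/2 = 841/8: Σ (a_n^2+b_n^2) = 103/8.

103/8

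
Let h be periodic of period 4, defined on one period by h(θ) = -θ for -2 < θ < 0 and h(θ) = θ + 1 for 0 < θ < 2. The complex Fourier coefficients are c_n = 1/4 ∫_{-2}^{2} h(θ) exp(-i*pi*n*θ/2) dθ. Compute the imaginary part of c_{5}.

Since h is real-valued, Im(c_{5}) = -1/4 ∫_{-2}^{2} h(θ) sin(5*pi*θ/2) dθ = -b_{5}/2.
Split the integral at the breakpoints.
Integrating by parts (boundary term plus one more integral), an antiderivative of (-θ) sin(5*pi*θ/2) is 2*θ*cos(5*pi*θ/2)/(5*pi) - 4*sin(5*pi*θ/2)/(25*pi**2); evaluating from -2 to 0: ∫_{-2}^{0} (-θ) sin(5*pi*θ/2) dθ = (0) - (4/(5*pi)) = -4/(5*pi).
Integrating by parts (boundary term plus one more integral), an antiderivative of (θ + 1) sin(5*pi*θ/2) is -2*θ*cos(5*pi*θ/2)/(5*pi) + 4*sin(5*pi*θ/2)/(25*pi**2) - 2*cos(5*pi*θ/2)/(5*pi); evaluating from 0 to 2: ∫_{0}^{2} (θ + 1) sin(5*pi*θ/2) dθ = (6/(5*pi)) - (-2/(5*pi)) = 8/(5*pi).
So ∫_{-2}^{2} h(θ) sin(5*pi*θ/2) dθ = 4/(5*pi).
Hence Im(c_{5}) = (-1/4)·(4/(5*pi)) = -1/(5*pi).

-1/(5*pi)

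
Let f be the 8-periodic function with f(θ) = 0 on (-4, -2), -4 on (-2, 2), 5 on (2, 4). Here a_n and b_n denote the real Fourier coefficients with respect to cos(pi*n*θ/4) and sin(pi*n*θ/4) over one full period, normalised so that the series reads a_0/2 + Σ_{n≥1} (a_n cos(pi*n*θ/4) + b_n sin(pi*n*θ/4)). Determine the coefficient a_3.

a_3 = 1/4 ∫_{-4}^{4} f(θ) cos(3*pi*θ/4) dθ.
Split the integral at the breakpoints.
∫_{-4}^{-2} (0) cos(3*pi*θ/4) dθ = 0.
Directly, an antiderivative of (-4) cos(3*pi*θ/4) is -16*sin(3*pi*θ/4)/(3*pi); evaluating from -2 to 2: ∫_{-2}^{2} (-4) cos(3*pi*θ/4) dθ = (16/(3*pi)) - (-16/(3*pi)) = 32/(3*pi).
Directly, an antiderivative of (5) cos(3*pi*θ/4) is 20*sin(3*pi*θ/4)/(3*pi); evaluating from 2 to 4: ∫_{2}^{4} (5) cos(3*pi*θ/4) dθ = (0) - (-20/(3*pi)) = 20/(3*pi).
Summing the pieces and multiplying by (1/4) gives a_3 = 13/(3*pi).

13/(3*pi)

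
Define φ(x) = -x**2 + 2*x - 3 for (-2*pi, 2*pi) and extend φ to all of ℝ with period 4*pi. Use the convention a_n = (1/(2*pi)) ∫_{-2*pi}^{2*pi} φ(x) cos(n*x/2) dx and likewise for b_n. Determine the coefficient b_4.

b_4 = (1/(2*pi)) ∫_{-2*pi}^{2*pi} φ(x) sin(2*x) dx.
Integrating by parts twice (tabular method), an antiderivative of (-x**2 + 2*x - 3) sin(2*x) is x**2*cos(2*x)/2 - x*sin(2*x)/2 - x*cos(2*x) + sin(2*x)/2 + 5*cos(2*x)/4; evaluating from -2*pi to 2*pi: ∫_{-2*pi}^{2*pi} (-x**2 + 2*x - 3) sin(2*x) dx = (-2*pi + 5/4 + 2*pi**2) - (5/4 + 2*pi + 2*pi**2) = -4*pi.
Hence b_4 = (1/(2*pi))·(-4*pi) = -2.

-2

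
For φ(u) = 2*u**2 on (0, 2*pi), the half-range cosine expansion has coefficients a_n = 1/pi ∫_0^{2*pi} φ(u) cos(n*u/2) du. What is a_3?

a_3 = 1/pi ∫_0^{2*pi} (2*u**2) cos(3*u/2) du.
Integrating by parts twice (tabular method), an antiderivative of (2*u**2) cos(3*u/2) is 4*u**2*sin(3*u/2)/3 + 16*u*cos(3*u/2)/9 - 32*sin(3*u/2)/27; evaluating from 0 to 2*pi: ∫_{0}^{2*pi} (2*u**2) cos(3*u/2) du = (-32*pi/9) - (0) = -32*pi/9.
Hence a_3 = (1/pi)·(-32*pi/9) = -32/9.

-32/9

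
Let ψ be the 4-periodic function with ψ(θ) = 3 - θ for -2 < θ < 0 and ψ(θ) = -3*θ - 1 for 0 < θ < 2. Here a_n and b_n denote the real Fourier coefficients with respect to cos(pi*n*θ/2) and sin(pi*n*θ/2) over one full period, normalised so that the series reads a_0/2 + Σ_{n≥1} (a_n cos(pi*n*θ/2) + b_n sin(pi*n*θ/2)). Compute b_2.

b_2 = 1/2 ∫_{-2}^{2} ψ(θ) sin(pi*θ) dθ.
Split the integral at the breakpoints.
Integrating by parts (boundary term plus one more integral), an antiderivative of (3 - θ) sin(pi*θ) is θ*cos(pi*θ)/pi - sin(pi*θ)/pi**2 - 3*cos(pi*θ)/pi; evaluating from -2 to 0: ∫_{-2}^{0} (3 - θ) sin(pi*θ) dθ = (-3/pi) - (-5/pi) = 2/pi.
Integrating by parts (boundary term plus one more integral), an antiderivative of (-3*θ - 1) sin(pi*θ) is 3*θ*cos(pi*θ)/pi - 3*sin(pi*θ)/pi**2 + cos(pi*θ)/pi; evaluating from 0 to 2: ∫_{0}^{2} (-3*θ - 1) sin(pi*θ) dθ = (7/pi) - (1/pi) = 6/pi.
Summing the pieces and multiplying by (1/2) gives b_2 = 4/pi.

4/pi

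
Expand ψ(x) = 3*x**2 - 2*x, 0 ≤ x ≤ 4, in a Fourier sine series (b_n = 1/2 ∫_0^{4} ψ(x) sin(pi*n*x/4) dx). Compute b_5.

b_5 = 1/2 ∫_0^{4} (3*x**2 - 2*x) sin(5*pi*x/4) dx.
Integrating by parts twice (tabular method), an antiderivative of (3*x**2 - 2*x) sin(5*pi*x/4) is -12*x**2*cos(5*pi*x/4)/(5*pi) + 96*x*sin(5*pi*x/4)/(25*pi**2) + 8*x*cos(5*pi*x/4)/(5*pi) - 32*sin(5*pi*x/4)/(25*pi**2) + 384*cos(5*pi*x/4)/(125*pi**3); evaluating from 0 to 4: ∫_{0}^{4} (3*x**2 - 2*x) sin(5*pi*x/4) dx = (-384/(125*pi**3) + 32/pi) - (384/(125*pi**3)) = -768/(125*pi**3) + 32/pi.
Hence b_5 = (1/2)·(-768/(125*pi**3) + 32/pi) = -384/(125*pi**3) + 16/pi.

-384/(125*pi**3) + 16/pi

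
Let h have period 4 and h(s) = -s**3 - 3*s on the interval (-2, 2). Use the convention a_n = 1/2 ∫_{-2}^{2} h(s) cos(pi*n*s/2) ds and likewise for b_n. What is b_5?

4*(24 - 175*pi**2)/(125*pi**3)

b_5 = 1/2 ∫_{-2}^{2} h(s) sin(5*pi*s/2) ds.
h is odd and sin(5*pi*s/2) is odd, so the integrand is even and b_5 = ∫_0^{2} h(s) sin(5*pi*s/2) ds.
Integrating by parts three times (tabular method), an antiderivative of (-s**3 - 3*s) sin(5*pi*s/2) is 2*s**3*cos(5*pi*s/2)/(5*pi) - 12*s**2*sin(5*pi*s/2)/(25*pi**2) - 48*s*cos(5*pi*s/2)/(125*pi**3) + 6*s*cos(5*pi*s/2)/(5*pi) - 12*sin(5*pi*s/2)/(25*pi**2) + 96*sin(5*pi*s/2)/(625*pi**4); evaluating from 0 to 2: ∫_{0}^{2} (-s**3 - 3*s) sin(5*pi*s/2) ds = (4*(24 - 175*pi**2)/(125*pi**3)) - (0) = 4*(24 - 175*pi**2)/(125*pi**3).
Hence b_5 = 4*(24 - 175*pi**2)/(125*pi**3).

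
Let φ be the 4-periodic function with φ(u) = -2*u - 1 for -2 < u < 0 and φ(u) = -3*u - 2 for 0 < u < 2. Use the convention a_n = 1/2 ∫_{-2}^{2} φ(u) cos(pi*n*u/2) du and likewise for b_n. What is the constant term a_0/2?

-2

a_0 = 1/2 ∫_{-2}^{2} φ(u) du = 1/2 · (-8) = -4.
So the constant term a_0/2 = -2.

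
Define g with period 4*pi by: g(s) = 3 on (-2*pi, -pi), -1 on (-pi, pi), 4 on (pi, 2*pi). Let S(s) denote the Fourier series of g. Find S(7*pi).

1

s = 7*pi differs from s = -pi by 2 full period(s), and the series is 4*pi-periodic.
At s = -pi the one-sided limits are g(-pi^-) = 3 and g(-pi^+) = -1.
By Dirichlet's theorem the series converges to their average, [(3) + (-1)]/2 = 1.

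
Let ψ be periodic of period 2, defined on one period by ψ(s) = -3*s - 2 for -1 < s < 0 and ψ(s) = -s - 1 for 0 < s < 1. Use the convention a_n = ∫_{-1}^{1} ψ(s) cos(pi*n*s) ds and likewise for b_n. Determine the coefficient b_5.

b_5 = ∫_{-1}^{1} ψ(s) sin(5*pi*s) ds.
Split the integral at the breakpoints.
Integrating by parts (boundary term plus one more integral), an antiderivative of (-3*s - 2) sin(5*pi*s) is 3*s*cos(5*pi*s)/(5*pi) - 3*sin(5*pi*s)/(25*pi**2) + 2*cos(5*pi*s)/(5*pi); evaluating from -1 to 0: ∫_{-1}^{0} (-3*s - 2) sin(5*pi*s) ds = (2/(5*pi)) - (1/(5*pi)) = 1/(5*pi).
Integrating by parts (boundary term plus one more integral), an antiderivative of (-s - 1) sin(5*pi*s) is s*cos(5*pi*s)/(5*pi) - sin(5*pi*s)/(25*pi**2) + cos(5*pi*s)/(5*pi); evaluating from 0 to 1: ∫_{0}^{1} (-s - 1) sin(5*pi*s) ds = (-2/(5*pi)) - (1/(5*pi)) = -3/(5*pi).
Summing the pieces gives b_5 = -2/(5*pi).

-2/(5*pi)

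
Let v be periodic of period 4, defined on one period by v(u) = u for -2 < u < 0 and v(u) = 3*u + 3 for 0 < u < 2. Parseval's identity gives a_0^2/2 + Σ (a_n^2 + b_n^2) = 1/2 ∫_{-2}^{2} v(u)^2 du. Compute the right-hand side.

1/2 ∫_{-2}^{2} v(u)^2 du = 1/2 · (242/3) = 121/3.

121/3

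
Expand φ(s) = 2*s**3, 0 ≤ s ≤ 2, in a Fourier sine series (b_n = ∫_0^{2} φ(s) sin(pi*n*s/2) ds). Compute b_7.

b_7 = ∫_0^{2} (2*s**3) sin(7*pi*s/2) ds.
Integrating by parts three times (tabular method), an antiderivative of (2*s**3) sin(7*pi*s/2) is -4*s**3*cos(7*pi*s/2)/(7*pi) + 24*s**2*sin(7*pi*s/2)/(49*pi**2) + 96*s*cos(7*pi*s/2)/(343*pi**3) - 192*sin(7*pi*s/2)/(2401*pi**4); evaluating from 0 to 2: ∫_{0}^{2} (2*s**3) sin(7*pi*s/2) ds = (32*(-6 + 49*pi**2)/(343*pi**3)) - (0) = 32*(-6 + 49*pi**2)/(343*pi**3).
Hence b_7 = 32*(-6 + 49*pi**2)/(343*pi**3).

32*(-6 + 49*pi**2)/(343*pi**3)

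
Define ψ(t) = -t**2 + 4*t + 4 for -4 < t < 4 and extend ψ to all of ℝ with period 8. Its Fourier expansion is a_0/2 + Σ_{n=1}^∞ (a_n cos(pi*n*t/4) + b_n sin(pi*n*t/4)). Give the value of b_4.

b_4 = 1/4 ∫_{-4}^{4} ψ(t) sin(pi*t) dt.
Integrating by parts twice (tabular method), an antiderivative of (-t**2 + 4*t + 4) sin(pi*t) is t**2*cos(pi*t)/pi - 2*t*sin(pi*t)/pi**2 - 4*t*cos(pi*t)/pi + 4*sin(pi*t)/pi**2 - 4*cos(pi*t)/pi - 2*cos(pi*t)/pi**3; evaluating from -4 to 4: ∫_{-4}^{4} (-t**2 + 4*t + 4) sin(pi*t) dt = (-4/pi - 2/pi**3) - (-2/pi**3 + 28/pi) = -32/pi.
Hence b_4 = (1/4)·(-32/pi) = -8/pi.

-8/pi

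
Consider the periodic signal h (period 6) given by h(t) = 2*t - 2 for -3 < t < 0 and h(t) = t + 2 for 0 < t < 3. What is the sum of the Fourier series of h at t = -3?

t = -3 differs from t = 3 by -1 full period(s), and the series is 6-periodic.
At t = 3 the one-sided limits are h(3^-) = 5 and h(3^+) = -8.
By Dirichlet's theorem the series converges to their average, [(5) + (-8)]/2 = -3/2.

-3/2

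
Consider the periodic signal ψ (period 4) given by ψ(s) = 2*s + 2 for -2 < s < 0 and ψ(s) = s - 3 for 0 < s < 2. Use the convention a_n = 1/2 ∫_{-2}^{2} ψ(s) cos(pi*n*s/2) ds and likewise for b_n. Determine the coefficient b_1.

-4/pi

b_1 = 1/2 ∫_{-2}^{2} ψ(s) sin(pi*s/2) ds.
Split the integral at the breakpoints.
Integrating by parts (boundary term plus one more integral), an antiderivative of (2*s + 2) sin(pi*s/2) is -4*s*cos(pi*s/2)/pi + 8*sin(pi*s/2)/pi**2 - 4*cos(pi*s/2)/pi; evaluating from -2 to 0: ∫_{-2}^{0} (2*s + 2) sin(pi*s/2) ds = (-4/pi) - (-4/pi) = 0.
Integrating by parts (boundary term plus one more integral), an antiderivative of (s - 3) sin(pi*s/2) is -2*s*cos(pi*s/2)/pi + 4*sin(pi*s/2)/pi**2 + 6*cos(pi*s/2)/pi; evaluating from 0 to 2: ∫_{0}^{2} (s - 3) sin(pi*s/2) ds = (-2/pi) - (6/pi) = -8/pi.
Summing the pieces and multiplying by (1/2) gives b_1 = -4/pi.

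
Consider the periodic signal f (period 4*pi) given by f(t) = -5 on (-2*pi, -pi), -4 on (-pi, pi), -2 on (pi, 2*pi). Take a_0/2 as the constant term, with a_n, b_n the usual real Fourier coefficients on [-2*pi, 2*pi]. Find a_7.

1/(7*pi)

a_7 = (1/(2*pi)) ∫_{-2*pi}^{2*pi} f(t) cos(7*t/2) dt.
Split the integral at the breakpoints.
Directly, an antiderivative of (-5) cos(7*t/2) is -10*sin(7*t/2)/7; evaluating from -2*pi to -pi: ∫_{-2*pi}^{-pi} (-5) cos(7*t/2) dt = (-10/7) - (0) = -10/7.
Directly, an antiderivative of (-4) cos(7*t/2) is -8*sin(7*t/2)/7; evaluating from -pi to pi: ∫_{-pi}^{pi} (-4) cos(7*t/2) dt = (8/7) - (-8/7) = 16/7.
Directly, an antiderivative of (-2) cos(7*t/2) is -4*sin(7*t/2)/7; evaluating from pi to 2*pi: ∫_{pi}^{2*pi} (-2) cos(7*t/2) dt = (0) - (4/7) = -4/7.
Summing the pieces and multiplying by (1/(2*pi)) gives a_7 = 1/(7*pi).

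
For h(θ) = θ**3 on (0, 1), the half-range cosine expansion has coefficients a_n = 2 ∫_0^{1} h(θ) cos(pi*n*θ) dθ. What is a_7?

a_7 = 2 ∫_0^{1} (θ**3) cos(7*pi*θ) dθ.
Integrating by parts three times (tabular method), an antiderivative of (θ**3) cos(7*pi*θ) is θ**3*sin(7*pi*θ)/(7*pi) + 3*θ**2*cos(7*pi*θ)/(49*pi**2) - 6*θ*sin(7*pi*θ)/(343*pi**3) - 6*cos(7*pi*θ)/(2401*pi**4); evaluating from 0 to 1: ∫_{0}^{1} (θ**3) cos(7*pi*θ) dθ = (3*(2 - 49*pi**2)/(2401*pi**4)) - (-6/(2401*pi**4)) = 3*(4 - 49*pi**2)/(2401*pi**4).
Hence a_7 = 2·(3*(4 - 49*pi**2)/(2401*pi**4)) = 6*(4 - 49*pi**2)/(2401*pi**4).

6*(4 - 49*pi**2)/(2401*pi**4)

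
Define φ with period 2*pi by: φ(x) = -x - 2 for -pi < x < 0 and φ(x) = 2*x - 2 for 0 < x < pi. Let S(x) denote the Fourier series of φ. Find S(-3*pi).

-2 + 3*pi/2

x = -3*pi differs from x = -pi by -1 full period(s), and the series is 2*pi-periodic.
At x = -pi the one-sided limits are φ(-pi^-) = -2 + 2*pi and φ(-pi^+) = -2 + pi.
By Dirichlet's theorem the series converges to their average, [(-2 + 2*pi) + (-2 + pi)]/2 = -2 + 3*pi/2.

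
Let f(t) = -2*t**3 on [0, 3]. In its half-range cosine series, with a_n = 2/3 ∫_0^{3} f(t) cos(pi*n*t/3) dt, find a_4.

-81/(4*pi**2)

a_4 = 2/3 ∫_0^{3} (-2*t**3) cos(4*pi*t/3) dt.
Integrating by parts three times (tabular method), an antiderivative of (-2*t**3) cos(4*pi*t/3) is -3*t**3*sin(4*pi*t/3)/(2*pi) - 27*t**2*cos(4*pi*t/3)/(8*pi**2) + 81*t*sin(4*pi*t/3)/(16*pi**3) + 243*cos(4*pi*t/3)/(64*pi**4); evaluating from 0 to 3: ∫_{0}^{3} (-2*t**3) cos(4*pi*t/3) dt = (243*(1 - 8*pi**2)/(64*pi**4)) - (243/(64*pi**4)) = -243/(8*pi**2).
Hence a_4 = (2/3)·(-243/(8*pi**2)) = -81/(4*pi**2).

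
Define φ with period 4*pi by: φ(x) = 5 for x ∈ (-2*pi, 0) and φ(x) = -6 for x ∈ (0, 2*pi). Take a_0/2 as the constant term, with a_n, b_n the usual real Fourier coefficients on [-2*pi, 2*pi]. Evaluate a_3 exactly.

0

a_3 = (1/(2*pi)) ∫_{-2*pi}^{2*pi} φ(x) cos(3*x/2) dx.
Split the integral at the breakpoints.
Directly, an antiderivative of (5) cos(3*x/2) is 10*sin(3*x/2)/3; evaluating from -2*pi to 0: ∫_{-2*pi}^{0} (5) cos(3*x/2) dx = (0) - (0) = 0.
Directly, an antiderivative of (-6) cos(3*x/2) is -4*sin(3*x/2); evaluating from 0 to 2*pi: ∫_{0}^{2*pi} (-6) cos(3*x/2) dx = (0) - (0) = 0.
Summing the pieces and multiplying by (1/(2*pi)) gives a_3 = 0.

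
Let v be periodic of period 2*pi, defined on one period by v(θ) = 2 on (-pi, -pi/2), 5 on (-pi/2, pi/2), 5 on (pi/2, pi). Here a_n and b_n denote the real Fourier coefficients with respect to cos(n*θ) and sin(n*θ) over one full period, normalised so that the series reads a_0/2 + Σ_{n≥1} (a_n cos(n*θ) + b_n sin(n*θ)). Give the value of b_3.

b_3 = 1/pi ∫_{-pi}^{pi} v(θ) sin(3*θ) dθ.
Split the integral at the breakpoints.
Directly, an antiderivative of (2) sin(3*θ) is -2*cos(3*θ)/3; evaluating from -pi to -pi/2: ∫_{-pi}^{-pi/2} (2) sin(3*θ) dθ = (0) - (2/3) = -2/3.
Directly, an antiderivative of (5) sin(3*θ) is -5*cos(3*θ)/3; evaluating from -pi/2 to pi/2: ∫_{-pi/2}^{pi/2} (5) sin(3*θ) dθ = (0) - (0) = 0.
Directly, an antiderivative of (5) sin(3*θ) is -5*cos(3*θ)/3; evaluating from pi/2 to pi: ∫_{pi/2}^{pi} (5) sin(3*θ) dθ = (5/3) - (0) = 5/3.
Summing the pieces and multiplying by (1/pi) gives b_3 = 1/pi.

1/pi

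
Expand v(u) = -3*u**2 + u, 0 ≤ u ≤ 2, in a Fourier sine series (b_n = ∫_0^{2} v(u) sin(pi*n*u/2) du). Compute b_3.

b_3 = ∫_0^{2} (-3*u**2 + u) sin(3*pi*u/2) du.
Integrating by parts twice (tabular method), an antiderivative of (-3*u**2 + u) sin(3*pi*u/2) is 2*u**2*cos(3*pi*u/2)/pi - 8*u*sin(3*pi*u/2)/(3*pi**2) - 2*u*cos(3*pi*u/2)/(3*pi) + 4*sin(3*pi*u/2)/(9*pi**2) - 16*cos(3*pi*u/2)/(9*pi**3); evaluating from 0 to 2: ∫_{0}^{2} (-3*u**2 + u) sin(3*pi*u/2) du = (4*(4 - 15*pi**2)/(9*pi**3)) - (-16/(9*pi**3)) = 4*(8 - 15*pi**2)/(9*pi**3).
Hence b_3 = 4*(8 - 15*pi**2)/(9*pi**3).

4*(8 - 15*pi**2)/(9*pi**3)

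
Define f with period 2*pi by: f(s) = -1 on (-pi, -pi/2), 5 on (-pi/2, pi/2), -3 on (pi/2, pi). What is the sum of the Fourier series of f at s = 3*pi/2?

s = 3*pi/2 differs from s = -pi/2 by 1 full period(s), and the series is 2*pi-periodic.
At s = -pi/2 the one-sided limits are f(-pi/2^-) = -1 and f(-pi/2^+) = 5.
By Dirichlet's theorem the series converges to their average, [(-1) + (5)]/2 = 2.

2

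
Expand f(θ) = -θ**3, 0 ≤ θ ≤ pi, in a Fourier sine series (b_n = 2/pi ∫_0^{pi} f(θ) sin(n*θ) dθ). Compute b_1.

12 - 2*pi**2

b_1 = 2/pi ∫_0^{pi} (-θ**3) sin(θ) dθ.
Integrating by parts three times (tabular method), an antiderivative of (-θ**3) sin(θ) is θ**3*cos(θ) - 3*θ**2*sin(θ) - 6*θ*cos(θ) + 6*sin(θ); evaluating from 0 to pi: ∫_{0}^{pi} (-θ**3) sin(θ) dθ = (pi*(6 - pi**2)) - (0) = pi*(6 - pi**2).
Hence b_1 = (2/pi)·(pi*(6 - pi**2)) = 12 - 2*pi**2.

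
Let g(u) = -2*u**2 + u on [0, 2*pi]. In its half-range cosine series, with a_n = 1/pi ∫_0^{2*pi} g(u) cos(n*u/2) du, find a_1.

32 - 8/pi

a_1 = 1/pi ∫_0^{2*pi} (-2*u**2 + u) cos(u/2) du.
Integrating by parts twice (tabular method), an antiderivative of (-2*u**2 + u) cos(u/2) is -4*u**2*sin(u/2) + 2*u*sin(u/2) - 16*u*cos(u/2) + 32*sin(u/2) + 4*cos(u/2); evaluating from 0 to 2*pi: ∫_{0}^{2*pi} (-2*u**2 + u) cos(u/2) du = (-4 + 32*pi) - (4) = -8 + 32*pi.
Hence a_1 = (1/pi)·(-8 + 32*pi) = 32 - 8/pi.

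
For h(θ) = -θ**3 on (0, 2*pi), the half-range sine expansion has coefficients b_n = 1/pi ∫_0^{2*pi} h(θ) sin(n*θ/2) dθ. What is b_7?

96/343 - 16*pi**2/7

b_7 = 1/pi ∫_0^{2*pi} (-θ**3) sin(7*θ/2) dθ.
Integrating by parts three times (tabular method), an antiderivative of (-θ**3) sin(7*θ/2) is 2*θ**3*cos(7*θ/2)/7 - 12*θ**2*sin(7*θ/2)/49 - 48*θ*cos(7*θ/2)/343 + 96*sin(7*θ/2)/2401; evaluating from 0 to 2*pi: ∫_{0}^{2*pi} (-θ**3) sin(7*θ/2) dθ = (16*pi*(6 - 49*pi**2)/343) - (0) = 16*pi*(6 - 49*pi**2)/343.
Hence b_7 = (1/pi)·(16*pi*(6 - 49*pi**2)/343) = 96/343 - 16*pi**2/7.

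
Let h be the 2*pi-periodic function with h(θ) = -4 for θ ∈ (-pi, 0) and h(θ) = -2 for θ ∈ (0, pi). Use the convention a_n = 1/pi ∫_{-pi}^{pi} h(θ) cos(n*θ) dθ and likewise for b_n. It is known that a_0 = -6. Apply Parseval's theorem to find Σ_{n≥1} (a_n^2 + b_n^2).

2

Parseval: a_0^2/2 + Σ_{n≥1} (a_n^2+b_n^2) = 1/pi ∫_{-pi}^{pi} h(θ)^2 dθ = 20.
Subtract a_0^2/2 = 18: Σ (a_n^2+b_n^2) = 2.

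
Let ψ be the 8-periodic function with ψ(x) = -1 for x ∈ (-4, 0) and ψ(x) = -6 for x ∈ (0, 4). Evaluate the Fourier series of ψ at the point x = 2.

-6

ψ is continuous at x = 2 with value -6, so the series converges to -6 there.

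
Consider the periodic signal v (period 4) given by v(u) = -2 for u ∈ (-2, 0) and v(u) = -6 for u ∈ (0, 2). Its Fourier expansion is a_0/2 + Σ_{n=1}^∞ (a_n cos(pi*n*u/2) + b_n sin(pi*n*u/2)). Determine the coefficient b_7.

-8/(7*pi)

b_7 = 1/2 ∫_{-2}^{2} v(u) sin(7*pi*u/2) du.
Split the integral at the breakpoints.
Directly, an antiderivative of (-2) sin(7*pi*u/2) is 4*cos(7*pi*u/2)/(7*pi); evaluating from -2 to 0: ∫_{-2}^{0} (-2) sin(7*pi*u/2) du = (4/(7*pi)) - (-4/(7*pi)) = 8/(7*pi).
Directly, an antiderivative of (-6) sin(7*pi*u/2) is 12*cos(7*pi*u/2)/(7*pi); evaluating from 0 to 2: ∫_{0}^{2} (-6) sin(7*pi*u/2) du = (-12/(7*pi)) - (12/(7*pi)) = -24/(7*pi).
Summing the pieces and multiplying by (1/2) gives b_7 = -8/(7*pi).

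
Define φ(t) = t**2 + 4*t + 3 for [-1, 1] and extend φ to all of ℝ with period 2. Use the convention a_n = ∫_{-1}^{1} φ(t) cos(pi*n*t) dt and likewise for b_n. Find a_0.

a_0 = ∫_{-1}^{1} φ(t) dt = 20/3.

20/3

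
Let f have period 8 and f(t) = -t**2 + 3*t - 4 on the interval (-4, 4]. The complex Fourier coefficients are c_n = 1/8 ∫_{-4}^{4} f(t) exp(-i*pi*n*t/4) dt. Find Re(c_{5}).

Since f is real-valued, Re(c_{5}) = 1/8 ∫_{-4}^{4} f(t) cos(5*pi*t/4) dt = a_{5}/2.
Integrating by parts twice (tabular method), an antiderivative of (-t**2 + 3*t - 4) cos(5*pi*t/4) is -4*t**2*sin(5*pi*t/4)/(5*pi) + 12*t*sin(5*pi*t/4)/(5*pi) - 32*t*cos(5*pi*t/4)/(25*pi**2) - 16*sin(5*pi*t/4)/(5*pi) + 128*sin(5*pi*t/4)/(125*pi**3) + 48*cos(5*pi*t/4)/(25*pi**2); evaluating from -4 to 4: ∫_{-4}^{4} (-t**2 + 3*t - 4) cos(5*pi*t/4) dt = (16/(5*pi**2)) - (-176/(25*pi**2)) = 256/(25*pi**2).
Hence Re(c_{5}) = (1/8)·(256/(25*pi**2)) = 32/(25*pi**2).

32/(25*pi**2)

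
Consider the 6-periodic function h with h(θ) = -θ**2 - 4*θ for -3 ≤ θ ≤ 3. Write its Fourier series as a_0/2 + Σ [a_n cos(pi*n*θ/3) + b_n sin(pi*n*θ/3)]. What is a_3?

a_3 = 1/3 ∫_{-3}^{3} h(θ) cos(pi*θ) dθ.
Integrating by parts twice (tabular method), an antiderivative of (-θ**2 - 4*θ) cos(pi*θ) is -θ**2*sin(pi*θ)/pi - 4*θ*sin(pi*θ)/pi - 2*θ*cos(pi*θ)/pi**2 + 2*sin(pi*θ)/pi**3 - 4*cos(pi*θ)/pi**2; evaluating from -3 to 3: ∫_{-3}^{3} (-θ**2 - 4*θ) cos(pi*θ) dθ = (10/pi**2) - (-2/pi**2) = 12/pi**2.
Hence a_3 = (1/3)·(12/pi**2) = 4/pi**2.

4/pi**2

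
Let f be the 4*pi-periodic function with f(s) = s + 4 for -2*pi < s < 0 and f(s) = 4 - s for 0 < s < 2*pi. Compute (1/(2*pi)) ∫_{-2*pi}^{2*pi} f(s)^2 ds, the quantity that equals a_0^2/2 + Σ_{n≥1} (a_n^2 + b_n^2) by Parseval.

-16*pi + 8*pi**2/3 + 32

(1/(2*pi)) ∫_{-2*pi}^{2*pi} f(s)^2 ds = (1/(2*pi)) · (16*pi*(-6*pi + pi**2 + 12)/3) = -16*pi + 8*pi**2/3 + 32.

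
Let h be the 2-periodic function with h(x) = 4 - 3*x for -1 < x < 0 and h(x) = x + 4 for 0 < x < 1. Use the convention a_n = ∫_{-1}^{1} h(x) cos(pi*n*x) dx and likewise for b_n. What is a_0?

a_0 = ∫_{-1}^{1} h(x) dx = 10.

10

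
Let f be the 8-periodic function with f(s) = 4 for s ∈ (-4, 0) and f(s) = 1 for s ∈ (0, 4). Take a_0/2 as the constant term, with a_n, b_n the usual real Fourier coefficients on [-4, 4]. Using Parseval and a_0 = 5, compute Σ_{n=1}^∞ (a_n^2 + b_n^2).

9/2

Parseval: a_0^2/2 + Σ_{n≥1} (a_n^2+b_n^2) = 1/4 ∫_{-4}^{4} f(s)^2 ds = 17.
Subtract a_0^2/2 = 25/2: Σ (a_n^2+b_n^2) = 9/2.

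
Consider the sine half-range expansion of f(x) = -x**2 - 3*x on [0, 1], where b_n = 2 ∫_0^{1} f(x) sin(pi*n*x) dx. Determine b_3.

8*(1 - 9*pi**2)/(27*pi**3)

b_3 = 2 ∫_0^{1} (-x**2 - 3*x) sin(3*pi*x) dx.
Integrating by parts twice (tabular method), an antiderivative of (-x**2 - 3*x) sin(3*pi*x) is x**2*cos(3*pi*x)/(3*pi) - 2*x*sin(3*pi*x)/(9*pi**2) + x*cos(3*pi*x)/pi - sin(3*pi*x)/(3*pi**2) - 2*cos(3*pi*x)/(27*pi**3); evaluating from 0 to 1: ∫_{0}^{1} (-x**2 - 3*x) sin(3*pi*x) dx = (2*(1 - 18*pi**2)/(27*pi**3)) - (-2/(27*pi**3)) = 4*(1 - 9*pi**2)/(27*pi**3).
Hence b_3 = 2·(4*(1 - 9*pi**2)/(27*pi**3)) = 8*(1 - 9*pi**2)/(27*pi**3).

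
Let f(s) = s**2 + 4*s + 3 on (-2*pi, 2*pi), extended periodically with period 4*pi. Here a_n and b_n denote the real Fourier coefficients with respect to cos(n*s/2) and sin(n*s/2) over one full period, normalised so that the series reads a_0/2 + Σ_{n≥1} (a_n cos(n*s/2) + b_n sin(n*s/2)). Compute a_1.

-16

a_1 = (1/(2*pi)) ∫_{-2*pi}^{2*pi} f(s) cos(s/2) ds.
Integrating by parts twice (tabular method), an antiderivative of (s**2 + 4*s + 3) cos(s/2) is 2*s**2*sin(s/2) + 8*s*sin(s/2) + 8*s*cos(s/2) - 10*sin(s/2) + 16*cos(s/2); evaluating from -2*pi to 2*pi: ∫_{-2*pi}^{2*pi} (s**2 + 4*s + 3) cos(s/2) ds = (-16*pi - 16) - (-16 + 16*pi) = -32*pi.
Hence a_1 = (1/(2*pi))·(-32*pi) = -16.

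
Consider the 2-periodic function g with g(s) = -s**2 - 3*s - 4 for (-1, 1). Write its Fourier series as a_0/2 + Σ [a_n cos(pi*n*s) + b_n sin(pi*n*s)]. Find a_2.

a_2 = ∫_{-1}^{1} g(s) cos(2*pi*s) ds.
Integrating by parts twice (tabular method), an antiderivative of (-s**2 - 3*s - 4) cos(2*pi*s) is -s**2*sin(2*pi*s)/(2*pi) - 3*s*sin(2*pi*s)/(2*pi) - s*cos(2*pi*s)/(2*pi**2) - 2*sin(2*pi*s)/pi + sin(2*pi*s)/(4*pi**3) - 3*cos(2*pi*s)/(4*pi**2); evaluating from -1 to 1: ∫_{-1}^{1} (-s**2 - 3*s - 4) cos(2*pi*s) ds = (-5/(4*pi**2)) - (-1/(4*pi**2)) = -1/pi**2.
Hence a_2 = -1/pi**2.

-1/pi**2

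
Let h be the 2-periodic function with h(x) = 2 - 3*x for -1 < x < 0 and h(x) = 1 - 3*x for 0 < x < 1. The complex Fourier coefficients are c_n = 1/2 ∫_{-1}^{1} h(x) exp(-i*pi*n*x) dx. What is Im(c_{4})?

-3/(4*pi)

Since h is real-valued, Im(c_{4}) = -1/2 ∫_{-1}^{1} h(x) sin(4*pi*x) dx = -b_{4}/2.
Split the integral at the breakpoints.
Integrating by parts (boundary term plus one more integral), an antiderivative of (2 - 3*x) sin(4*pi*x) is 3*x*cos(4*pi*x)/(4*pi) - 3*sin(4*pi*x)/(16*pi**2) - cos(4*pi*x)/(2*pi); evaluating from -1 to 0: ∫_{-1}^{0} (2 - 3*x) sin(4*pi*x) dx = (-1/(2*pi)) - (-5/(4*pi)) = 3/(4*pi).
Integrating by parts (boundary term plus one more integral), an antiderivative of (1 - 3*x) sin(4*pi*x) is 3*x*cos(4*pi*x)/(4*pi) - 3*sin(4*pi*x)/(16*pi**2) - cos(4*pi*x)/(4*pi); evaluating from 0 to 1: ∫_{0}^{1} (1 - 3*x) sin(4*pi*x) dx = (1/(2*pi)) - (-1/(4*pi)) = 3/(4*pi).
So ∫_{-1}^{1} h(x) sin(4*pi*x) dx = 3/(2*pi).
Hence Im(c_{4}) = (-1/2)·(3/(2*pi)) = -3/(4*pi).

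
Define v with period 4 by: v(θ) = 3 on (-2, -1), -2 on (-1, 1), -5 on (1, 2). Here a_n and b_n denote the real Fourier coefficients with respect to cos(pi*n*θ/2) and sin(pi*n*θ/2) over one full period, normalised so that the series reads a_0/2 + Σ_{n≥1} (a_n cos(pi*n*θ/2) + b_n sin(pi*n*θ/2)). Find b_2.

8/pi

b_2 = 1/2 ∫_{-2}^{2} v(θ) sin(pi*θ) dθ.
Split the integral at the breakpoints.
Directly, an antiderivative of (3) sin(pi*θ) is -3*cos(pi*θ)/pi; evaluating from -2 to -1: ∫_{-2}^{-1} (3) sin(pi*θ) dθ = (3/pi) - (-3/pi) = 6/pi.
Directly, an antiderivative of (-2) sin(pi*θ) is 2*cos(pi*θ)/pi; evaluating from -1 to 1: ∫_{-1}^{1} (-2) sin(pi*θ) dθ = (-2/pi) - (-2/pi) = 0.
Directly, an antiderivative of (-5) sin(pi*θ) is 5*cos(pi*θ)/pi; evaluating from 1 to 2: ∫_{1}^{2} (-5) sin(pi*θ) dθ = (5/pi) - (-5/pi) = 10/pi.
Summing the pieces and multiplying by (1/2) gives b_2 = 8/pi.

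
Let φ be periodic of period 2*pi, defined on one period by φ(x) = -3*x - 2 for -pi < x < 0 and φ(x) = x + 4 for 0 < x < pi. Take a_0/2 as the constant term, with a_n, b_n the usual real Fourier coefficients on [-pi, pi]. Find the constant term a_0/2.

a_0 = 1/pi ∫_{-pi}^{pi} φ(x) dx = 1/pi · (2*pi*(1 + pi)) = 2 + 2*pi.
So the constant term a_0/2 = 1 + pi.

1 + pi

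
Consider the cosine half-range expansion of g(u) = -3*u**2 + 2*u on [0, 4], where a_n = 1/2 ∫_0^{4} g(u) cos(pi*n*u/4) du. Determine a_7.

160/(49*pi**2)

a_7 = 1/2 ∫_0^{4} (-3*u**2 + 2*u) cos(7*pi*u/4) du.
Integrating by parts twice (tabular method), an antiderivative of (-3*u**2 + 2*u) cos(7*pi*u/4) is -12*u**2*sin(7*pi*u/4)/(7*pi) + 8*u*sin(7*pi*u/4)/(7*pi) - 96*u*cos(7*pi*u/4)/(49*pi**2) + 384*sin(7*pi*u/4)/(343*pi**3) + 32*cos(7*pi*u/4)/(49*pi**2); evaluating from 0 to 4: ∫_{0}^{4} (-3*u**2 + 2*u) cos(7*pi*u/4) du = (352/(49*pi**2)) - (32/(49*pi**2)) = 320/(49*pi**2).
Hence a_7 = (1/2)·(320/(49*pi**2)) = 160/(49*pi**2).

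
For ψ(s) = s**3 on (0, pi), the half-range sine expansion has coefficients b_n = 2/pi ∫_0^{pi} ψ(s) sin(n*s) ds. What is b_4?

3/16 - pi**2/2

b_4 = 2/pi ∫_0^{pi} (s**3) sin(4*s) ds.
Integrating by parts three times (tabular method), an antiderivative of (s**3) sin(4*s) is -s**3*cos(4*s)/4 + 3*s**2*sin(4*s)/16 + 3*s*cos(4*s)/32 - 3*sin(4*s)/128; evaluating from 0 to pi: ∫_{0}^{pi} (s**3) sin(4*s) ds = (pi*(3 - 8*pi**2)/32) - (0) = pi*(3 - 8*pi**2)/32.
Hence b_4 = (2/pi)·(pi*(3 - 8*pi**2)/32) = 3/16 - pi**2/2.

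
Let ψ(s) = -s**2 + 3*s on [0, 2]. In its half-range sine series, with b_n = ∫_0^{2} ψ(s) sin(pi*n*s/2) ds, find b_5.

4*(8 + 25*pi**2)/(125*pi**3)

b_5 = ∫_0^{2} (-s**2 + 3*s) sin(5*pi*s/2) ds.
Integrating by parts twice (tabular method), an antiderivative of (-s**2 + 3*s) sin(5*pi*s/2) is 2*s**2*cos(5*pi*s/2)/(5*pi) - 8*s*sin(5*pi*s/2)/(25*pi**2) - 6*s*cos(5*pi*s/2)/(5*pi) + 12*sin(5*pi*s/2)/(25*pi**2) - 16*cos(5*pi*s/2)/(125*pi**3); evaluating from 0 to 2: ∫_{0}^{2} (-s**2 + 3*s) sin(5*pi*s/2) ds = (4*(4 + 25*pi**2)/(125*pi**3)) - (-16/(125*pi**3)) = 4*(8 + 25*pi**2)/(125*pi**3).
Hence b_5 = 4*(8 + 25*pi**2)/(125*pi**3).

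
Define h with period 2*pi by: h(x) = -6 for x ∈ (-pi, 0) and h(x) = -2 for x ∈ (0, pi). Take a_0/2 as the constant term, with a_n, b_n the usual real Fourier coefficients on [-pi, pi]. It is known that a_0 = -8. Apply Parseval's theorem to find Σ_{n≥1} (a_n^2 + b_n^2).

Parseval: a_0^2/2 + Σ_{n≥1} (a_n^2+b_n^2) = 1/pi ∫_{-pi}^{pi} h(x)^2 dx = 40.
Subtract a_0^2/2 = 32: Σ (a_n^2+b_n^2) = 8.

8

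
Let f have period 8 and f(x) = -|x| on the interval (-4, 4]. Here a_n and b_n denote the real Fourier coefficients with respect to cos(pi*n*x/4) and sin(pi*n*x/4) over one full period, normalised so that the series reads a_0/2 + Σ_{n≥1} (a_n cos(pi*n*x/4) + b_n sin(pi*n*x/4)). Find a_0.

a_0 = 1/4 ∫_{-4}^{4} f(x) dx = 1/4 · (-16) = -4.

-4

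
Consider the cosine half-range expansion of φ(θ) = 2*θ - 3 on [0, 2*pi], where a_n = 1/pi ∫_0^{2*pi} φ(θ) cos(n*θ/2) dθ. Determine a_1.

-16/pi

a_1 = 1/pi ∫_0^{2*pi} (2*θ - 3) cos(θ/2) dθ.
Integrating by parts (boundary term plus one more integral), an antiderivative of (2*θ - 3) cos(θ/2) is 4*θ*sin(θ/2) - 6*sin(θ/2) + 8*cos(θ/2); evaluating from 0 to 2*pi: ∫_{0}^{2*pi} (2*θ - 3) cos(θ/2) dθ = (-8) - (8) = -16.
Hence a_1 = (1/pi)·(-16) = -16/pi.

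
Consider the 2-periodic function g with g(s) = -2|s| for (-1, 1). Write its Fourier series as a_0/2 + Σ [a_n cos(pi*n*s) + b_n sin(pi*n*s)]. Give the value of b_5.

b_5 = ∫_{-1}^{1} g(s) sin(5*pi*s) ds.
g is even and sin(5*pi*s) is odd, so the integrand is odd over a symmetric interval and the integral vanishes.

0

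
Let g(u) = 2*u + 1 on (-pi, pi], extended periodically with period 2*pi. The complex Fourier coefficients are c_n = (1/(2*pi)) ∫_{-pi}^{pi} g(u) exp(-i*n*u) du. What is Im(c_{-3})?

Since g is real-valued, Im(c_{-3}) = -(1/(2*pi)) ∫_{-pi}^{pi} g(u) sin(-3*u) du = b_{3}/2.
Integrating by parts (boundary term plus one more integral), an antiderivative of (2*u + 1) sin(-3*u) is 2*u*cos(3*u)/3 - 2*sin(3*u)/9 + cos(3*u)/3; evaluating from -pi to pi: ∫_{-pi}^{pi} (2*u + 1) sin(-3*u) du = (-2*pi/3 - 1/3) - (-1/3 + 2*pi/3) = -4*pi/3.
Hence Im(c_{-3}) = (-1/(2*pi))·(-4*pi/3) = 2/3.

2/3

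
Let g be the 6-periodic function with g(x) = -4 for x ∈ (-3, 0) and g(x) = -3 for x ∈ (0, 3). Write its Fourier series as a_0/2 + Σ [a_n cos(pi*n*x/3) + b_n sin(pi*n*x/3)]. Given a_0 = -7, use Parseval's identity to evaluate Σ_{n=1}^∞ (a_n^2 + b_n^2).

1/2

Parseval: a_0^2/2 + Σ_{n≥1} (a_n^2+b_n^2) = 1/3 ∫_{-3}^{3} g(x)^2 dx = 25.
Subtract a_0^2/2 = 49/2: Σ (a_n^2+b_n^2) = 1/2.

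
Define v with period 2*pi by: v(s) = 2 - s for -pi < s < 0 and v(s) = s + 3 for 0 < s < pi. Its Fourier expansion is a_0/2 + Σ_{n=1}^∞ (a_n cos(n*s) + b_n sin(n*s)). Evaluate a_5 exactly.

-4/(25*pi)

a_5 = 1/pi ∫_{-pi}^{pi} v(s) cos(5*s) ds.
Split the integral at the breakpoints.
Integrating by parts (boundary term plus one more integral), an antiderivative of (2 - s) cos(5*s) is -s*sin(5*s)/5 + 2*sin(5*s)/5 - cos(5*s)/25; evaluating from -pi to 0: ∫_{-pi}^{0} (2 - s) cos(5*s) ds = (-1/25) - (1/25) = -2/25.
Integrating by parts (boundary term plus one more integral), an antiderivative of (s + 3) cos(5*s) is s*sin(5*s)/5 + 3*sin(5*s)/5 + cos(5*s)/25; evaluating from 0 to pi: ∫_{0}^{pi} (s + 3) cos(5*s) ds = (-1/25) - (1/25) = -2/25.
Summing the pieces and multiplying by (1/pi) gives a_5 = -4/(25*pi).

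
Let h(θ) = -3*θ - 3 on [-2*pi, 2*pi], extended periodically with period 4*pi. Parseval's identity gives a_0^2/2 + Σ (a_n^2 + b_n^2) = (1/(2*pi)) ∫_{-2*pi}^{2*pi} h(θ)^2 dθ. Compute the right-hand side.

18 + 24*pi**2

(1/(2*pi)) ∫_{-2*pi}^{2*pi} h(θ)^2 dθ = (1/(2*pi)) · (36*pi + 48*pi**3) = 18 + 24*pi**2.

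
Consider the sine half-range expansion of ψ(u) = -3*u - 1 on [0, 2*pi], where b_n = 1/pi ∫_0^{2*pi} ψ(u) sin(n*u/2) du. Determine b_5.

4*(-3*pi - 1)/(5*pi)

b_5 = 1/pi ∫_0^{2*pi} (-3*u - 1) sin(5*u/2) du.
Integrating by parts (boundary term plus one more integral), an antiderivative of (-3*u - 1) sin(5*u/2) is 6*u*cos(5*u/2)/5 - 12*sin(5*u/2)/25 + 2*cos(5*u/2)/5; evaluating from 0 to 2*pi: ∫_{0}^{2*pi} (-3*u - 1) sin(5*u/2) du = (-12*pi/5 - 2/5) - (2/5) = -12*pi/5 - 4/5.
Hence b_5 = (1/pi)·(-12*pi/5 - 4/5) = 4*(-3*pi - 1)/(5*pi).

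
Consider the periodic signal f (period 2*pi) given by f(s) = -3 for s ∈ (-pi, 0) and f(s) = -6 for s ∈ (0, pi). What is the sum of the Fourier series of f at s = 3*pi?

s = 3*pi differs from s = -pi by 2 full period(s), and the series is 2*pi-periodic.
At s = -pi the one-sided limits are f(-pi^-) = -6 and f(-pi^+) = -3.
By Dirichlet's theorem the series converges to their average, [(-6) + (-3)]/2 = -9/2.

-9/2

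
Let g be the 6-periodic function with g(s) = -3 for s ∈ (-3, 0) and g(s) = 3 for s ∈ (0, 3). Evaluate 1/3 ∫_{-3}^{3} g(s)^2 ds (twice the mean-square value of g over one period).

18

1/3 ∫_{-3}^{3} g(s)^2 ds = 1/3 · (54) = 18.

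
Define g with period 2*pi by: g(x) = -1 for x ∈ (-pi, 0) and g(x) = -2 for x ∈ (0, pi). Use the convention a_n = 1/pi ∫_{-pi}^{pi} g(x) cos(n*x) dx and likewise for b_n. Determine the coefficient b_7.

-2/(7*pi)

b_7 = 1/pi ∫_{-pi}^{pi} g(x) sin(7*x) dx.
Split the integral at the breakpoints.
Directly, an antiderivative of (-1) sin(7*x) is cos(7*x)/7; evaluating from -pi to 0: ∫_{-pi}^{0} (-1) sin(7*x) dx = (1/7) - (-1/7) = 2/7.
Directly, an antiderivative of (-2) sin(7*x) is 2*cos(7*x)/7; evaluating from 0 to pi: ∫_{0}^{pi} (-2) sin(7*x) dx = (-2/7) - (2/7) = -4/7.
Summing the pieces and multiplying by (1/pi) gives b_7 = -2/(7*pi).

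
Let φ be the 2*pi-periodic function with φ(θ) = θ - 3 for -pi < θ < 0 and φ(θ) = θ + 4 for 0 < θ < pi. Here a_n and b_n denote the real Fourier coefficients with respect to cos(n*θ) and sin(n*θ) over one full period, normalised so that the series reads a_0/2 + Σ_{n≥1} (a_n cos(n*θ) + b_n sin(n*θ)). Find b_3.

b_3 = 1/pi ∫_{-pi}^{pi} φ(θ) sin(3*θ) dθ.
Split the integral at the breakpoints.
Integrating by parts (boundary term plus one more integral), an antiderivative of (θ - 3) sin(3*θ) is -θ*cos(3*θ)/3 + sin(3*θ)/9 + cos(3*θ); evaluating from -pi to 0: ∫_{-pi}^{0} (θ - 3) sin(3*θ) dθ = (1) - (-pi/3 - 1) = pi/3 + 2.
Integrating by parts (boundary term plus one more integral), an antiderivative of (θ + 4) sin(3*θ) is -θ*cos(3*θ)/3 + sin(3*θ)/9 - 4*cos(3*θ)/3; evaluating from 0 to pi: ∫_{0}^{pi} (θ + 4) sin(3*θ) dθ = (pi/3 + 4/3) - (-4/3) = pi/3 + 8/3.
Summing the pieces and multiplying by (1/pi) gives b_3 = 2*(pi + 7)/(3*pi).

2*(pi + 7)/(3*pi)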